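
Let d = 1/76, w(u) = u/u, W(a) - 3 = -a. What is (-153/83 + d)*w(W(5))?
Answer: -11545/6308 ≈ -1.8302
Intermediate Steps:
W(a) = 3 - a
w(u) = 1
d = 1/76 ≈ 0.013158
(-153/83 + d)*w(W(5)) = (-153/83 + 1/76)*1 = -11545/6308*1 = -11545/6308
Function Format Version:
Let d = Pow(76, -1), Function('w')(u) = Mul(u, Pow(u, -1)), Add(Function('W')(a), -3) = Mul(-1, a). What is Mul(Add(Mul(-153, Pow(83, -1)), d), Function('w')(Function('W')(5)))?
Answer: Rational(-11545, 6308) ≈ -1.8302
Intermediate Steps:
Function('W')(a) = Add(3, Mul(-1, a))
Function('w')(u) = 1
d = Rational(1, 76) ≈ 0.013158
Mul(Add(Mul(-153, Pow(83, -1)), d), Function('w')(Function('W')(5))) = Mul(Add(Mul(-153, Pow(83, -1)), Rational(1, 76)), 1) = Mul(Add(Mul(-153, Rational(1, 83)), Rational(1, 76)), 1) = Mul(Add(Rational(-153, 83), Rational(1, 76)), 1) = Mul(Rational(-11545, 6308), 1) = Rational(-11545, 6308)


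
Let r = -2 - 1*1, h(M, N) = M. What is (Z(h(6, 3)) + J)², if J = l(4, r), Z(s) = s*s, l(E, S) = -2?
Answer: 1156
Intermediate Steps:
r = -3 (r = -2 - 1 = -3)
Z(s) = s²
J = -2
(Z(h(6, 3)) + J)² = (6² - 2)² = (36 - 2)² = 34² = 1156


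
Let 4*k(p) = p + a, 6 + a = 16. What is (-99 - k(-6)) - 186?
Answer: -286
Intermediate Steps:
a = 10 (a = -6 + 16 = 10)
k(p) = 5/2 + p/4 (k(p) = (p + 10)/4 = (10 + p)/4 = 5/2 + p/4)
(-99 - k(-6)) - 186 = (-99 - (5/2 + (¼)*(-6))) - 186 = (-99 - (5/2 - 3/2)) - 186 = (-99 - 1*1) - 186 = (-99 - 1) - 186 = -100 - 186 = -286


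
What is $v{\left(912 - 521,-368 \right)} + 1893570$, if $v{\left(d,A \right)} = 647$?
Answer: $1894217$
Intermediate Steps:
$v{\left(912 - 521,-368 \right)} + 1893570 = 647 + 1893570 = 1894217$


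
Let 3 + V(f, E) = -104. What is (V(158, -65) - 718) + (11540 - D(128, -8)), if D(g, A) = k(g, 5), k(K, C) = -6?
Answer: 10721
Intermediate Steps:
D(g, A) = -6
V(f, E) = -107 (V(f, E) = -3 - 104 = -107)
(V(158, -65) - 718) + (11540 - D(128, -8)) = (-107 - 718) + (11540 - 1*(-6)) = -825 + (11540 + 6) = -825 + 11546 = 10721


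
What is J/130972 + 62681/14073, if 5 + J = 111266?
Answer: 9775231985/1843168956 ≈ 5.3035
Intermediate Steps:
J = 111261 (J = -5 + 111266 = 111261)
J/130972 + 62681/14073 = 111261/130972 + 62681/14073 = 9775231985/1843168956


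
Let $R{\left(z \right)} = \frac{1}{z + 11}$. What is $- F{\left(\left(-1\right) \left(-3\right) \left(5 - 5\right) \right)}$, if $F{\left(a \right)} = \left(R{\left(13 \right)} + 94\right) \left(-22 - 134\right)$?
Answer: $\frac{29341}{2} \approx 14671.0$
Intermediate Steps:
$R{\left(z \right)} = \frac{1}{11 + z}$
$F{\left(a \right)} = - \frac{29341}{2}$ ($F{\left(a \right)} = \left(\frac{1}{11 + 13} + 94\right) \left(-22 - 134\right) = \left(\frac{1}{24} + 94\right) \left(-156\right) = \frac{2257}{24} \left(-156\right) = - \frac{29341}{2}$)
$- F{\left(\left(-1\right) \left(-3\right) \left(5 - 5\right) \right)} = \left(-1\right) \left(- \frac{29341}{2}\right) = \frac{29341}{2}$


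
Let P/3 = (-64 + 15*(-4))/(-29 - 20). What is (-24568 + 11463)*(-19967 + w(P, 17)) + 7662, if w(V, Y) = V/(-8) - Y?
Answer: 25667221001/98 ≈ 2.6191e+8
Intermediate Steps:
P = 372/49 (P = 3*((-64 + 15*(-4))/(-29 - 20)) = 3*((-64 - 60)/(-49)) = 3*(-124*(-1/49)) = 3*(124/49) = 372/49 ≈ 7.5918)
w(V, Y) = -Y - V/8 (w(V, Y) = V*(-1/8) - Y = -V/8 - Y = -Y - V/8)
(-24568 + 11463)*(-19967 + w(P, 17)) + 7662 = (-24568 + 11463)*(-19967 + (-1*17 - 1/8*372/49)) + 7662 = -13105*(-19967 + (-17 - 93/98)) + 7662 = -13105*(-19967 - 1759/98) + 7662 = -13105*(-1958525/98) + 7662 = 25666470125/98 + 7662 = 25667221001/98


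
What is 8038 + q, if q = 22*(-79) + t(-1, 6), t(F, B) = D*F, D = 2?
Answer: 6298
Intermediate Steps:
t(F, B) = 2*F
q = -1740 (q = 22*(-79) + 2*(-1) = -1738 - 2 = -1740)
8038 + q = 8038 - 1740 = 6298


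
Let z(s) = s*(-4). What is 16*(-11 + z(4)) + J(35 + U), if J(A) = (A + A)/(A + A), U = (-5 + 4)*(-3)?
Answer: -431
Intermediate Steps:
z(s) = -4*s
U = 3 (U = -1*(-3) = 3)
J(A) = 1 (J(A) = (2*A)/((2*A)) = (2*A)*(1/(2*A)) = 1)
16*(-11 + z(4)) + J(35 + U) = 16*(-11 - 4*4) + 1 = 16*(-11 - 16) + 1 = 16*(-27) + 1 = -432 + 1 = -431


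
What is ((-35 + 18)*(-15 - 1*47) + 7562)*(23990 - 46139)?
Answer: -190835784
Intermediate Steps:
((-35 + 18)*(-15 - 1*47) + 7562)*(23990 - 46139) = (-17*(-15 - 47) + 7562)*(-22149) = (-17*(-62) + 7562)*(-22149) = (1054 + 7562)*(-22149) = 8616*(-22149) = -190835784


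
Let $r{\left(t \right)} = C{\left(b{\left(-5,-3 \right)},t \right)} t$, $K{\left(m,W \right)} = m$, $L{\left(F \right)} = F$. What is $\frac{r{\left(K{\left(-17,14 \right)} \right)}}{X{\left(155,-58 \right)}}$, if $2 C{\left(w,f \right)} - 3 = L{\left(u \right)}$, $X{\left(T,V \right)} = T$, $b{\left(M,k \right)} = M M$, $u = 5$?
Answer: $- \frac{68}{155} \approx -0.43871$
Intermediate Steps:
$b{\left(M,k \right)} = M^{2}$
$C{\left(w,f \right)} = 4$ ($C{\left(w,f \right)} = \frac{3}{2} + \frac{1}{2} \cdot 5 = \frac{3}{2} + \frac{5}{2} = 4$)
$r{\left(t \right)} = 4 t$
$\frac{r{\left(K{\left(-17,14 \right)} \right)}}{X{\left(155,-58 \right)}} = \frac{4 \left(-17\right)}{155} = \left(-68\right) \frac{1}{155} = - \frac{68}{155}$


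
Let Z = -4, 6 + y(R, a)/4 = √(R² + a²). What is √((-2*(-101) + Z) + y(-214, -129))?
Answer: √(174 + 4*√62437) ≈ 34.256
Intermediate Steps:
y(R, a) = -24 + 4*√(R² + a²)
√((-2*(-101) + Z) + y(-214, -129)) = √((-2*(-101) - 4) + (-24 + 4*√((-214)² + (-129)²))) = √((202 - 4) + (-24 + 4*√(45796 + 16641))) = √(198 + (-24 + 4*√62437)) = √(174 + 4*√62437)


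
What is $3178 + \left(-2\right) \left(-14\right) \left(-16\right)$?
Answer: $2730$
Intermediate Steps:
$3178 + \left(-2\right) \left(-14\right) \left(-16\right) = 3178 + 28 \left(-16\right) = 3178 - 448 = 2730$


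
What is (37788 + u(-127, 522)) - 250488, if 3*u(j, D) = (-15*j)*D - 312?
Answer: 118666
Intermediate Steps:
u(j, D) = -104 - 5*D*j (u(j, D) = ((-15*j)*D - 312)/3 = (-15*D*j - 312)/3 = (-312 - 15*D*j)/3 = -104 - 5*D*j)
(37788 + u(-127, 522)) - 250488 = (37788 + (-104 - 5*522*(-127))) - 250488 = (37788 + (-104 + 331470)) - 250488 = (37788 + 331366) - 250488 = 369154 - 250488 = 118666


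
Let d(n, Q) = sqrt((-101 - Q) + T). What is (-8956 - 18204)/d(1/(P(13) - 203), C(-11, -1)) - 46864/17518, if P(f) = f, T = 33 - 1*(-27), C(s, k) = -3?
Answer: -23432/8759 + 13580*I*sqrt(38)/19 ≈ -2.6752 + 4405.9*I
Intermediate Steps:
T = 60 (T = 33 + 27 = 60)
d(n, Q) = sqrt(-41 - Q) (d(n, Q) = sqrt((-101 - Q) + 60) = sqrt(-41 - Q))
(-8956 - 18204)/d(1/(P(13) - 203), C(-11, -1)) - 46864/17518 = (-8956 - 18204)/(sqrt(-41 - 1*(-3))) - 46864/17518 = -27160/sqrt(-41 + 3) - 46864*1/17518 = -27160*(-I*sqrt(38)/38) - 23432/8759 = -(-13580)*I*sqrt(38)/19 - 23432/8759 = 13580*I*sqrt(38)/19 - 23432/8759 = -23432/8759 + 13580*I*sqrt(38)/19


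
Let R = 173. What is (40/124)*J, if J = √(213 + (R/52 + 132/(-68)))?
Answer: 5*√41883257/6851 ≈ 4.7232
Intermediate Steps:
J = √41883257/442 (J = √(213 + (173/52 + 132/(-68))) = √(213 + (173*(1/52) + 132*(-1/68))) = √(213 + (173/52 - 33/17)) = √(213 + 1225/884) = √(189517/884) = √41883257/442 ≈ 14.642)
(40/124)*J = (40/124)*(√41883257/442) = (40*(1/124))*(√41883257/442) = 10*(√41883257/442)/31 = 5*√41883257/6851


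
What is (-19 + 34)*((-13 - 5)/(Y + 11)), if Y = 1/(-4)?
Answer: -1080/43 ≈ -25.116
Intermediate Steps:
Y = -¼ ≈ -0.25000
(-19 + 34)*((-13 - 5)/(Y + 11)) = (-19 + 34)*((-13 - 5)/(-¼ + 11)) = 15*(-18/43/4) = 15*(-18*4/43) = 15*(-72/43) = -1080/43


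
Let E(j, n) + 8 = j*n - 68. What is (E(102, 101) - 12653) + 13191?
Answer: 10764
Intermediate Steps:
E(j, n) = -76 + j*n (E(j, n) = -8 + (j*n - 68) = -8 + (-68 + j*n) = -76 + j*n)
(E(102, 101) - 12653) + 13191 = ((-76 + 102*101) - 12653) + 13191 = ((-76 + 10302) - 12653) + 13191 = (10226 - 12653) + 13191 = -2427 + 13191 = 10764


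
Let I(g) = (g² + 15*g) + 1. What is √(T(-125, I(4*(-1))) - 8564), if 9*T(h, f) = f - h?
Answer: I*√76994/3 ≈ 92.493*I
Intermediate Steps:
I(g) = 1 + g² + 15*g
T(h, f) = -h/9 + f/9 (T(h, f) = (f - h)/9 = -h/9 + f/9)
√(T(-125, I(4*(-1))) - 8564) = √((-⅑*(-125) + (1 + (4*(-1))² + 15*(4*(-1)))/9) - 8564) = √((125/9 + (1 + (-4)² + 15*(-4))/9) - 8564) = √((125/9 + (1 + 16 - 60)/9) - 8564) = √((125/9 + (⅑)*(-43)) - 8564) = √((125/9 - 43/9) - 8564) = √(82/9 - 8564) = √(-76994/9) = I*√76994/3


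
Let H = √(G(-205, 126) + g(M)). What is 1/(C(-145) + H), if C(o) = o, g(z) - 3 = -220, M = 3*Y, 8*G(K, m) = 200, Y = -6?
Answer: -145/21217 - 8*I*√3/21217 ≈ -0.0068341 - 0.00065308*I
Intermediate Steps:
G(K, m) = 25 (G(K, m) = (⅛)*200 = 25)
M = -18 (M = 3*(-6) = -18)
g(z) = -217 (g(z) = 3 - 220 = -217)
H = 8*I*√3 (H = √(25 - 217) = √(-192) = 8*I*√3 ≈ 13.856*I)
1/(C(-145) + H) = 1/(-145 + 8*I*√3)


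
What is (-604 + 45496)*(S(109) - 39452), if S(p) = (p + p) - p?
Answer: -1766185956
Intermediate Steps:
S(p) = p (S(p) = 2*p - p = p)
(-604 + 45496)*(S(109) - 39452) = (-604 + 45496)*(109 - 39452) = 44892*(-39343) = -1766185956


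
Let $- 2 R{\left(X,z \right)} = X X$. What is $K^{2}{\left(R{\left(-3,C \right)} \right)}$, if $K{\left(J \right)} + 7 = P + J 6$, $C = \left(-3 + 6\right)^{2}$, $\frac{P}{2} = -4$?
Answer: $1764$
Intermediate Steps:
$P = -8$ ($P = 2 \left(-4\right) = -8$)
$C = 9$ ($C = 3^{2} = 9$)
$R{\left(X,z \right)} = - \frac{X^{2}}{2}$ ($R{\left(X,z \right)} = - \frac{X X}{2} = - \frac{X^{2}}{2}$)
$K{\left(J \right)} = -15 + 6 J$ ($K{\left(J \right)} = -7 + \left(-8 + J 6\right) = -7 + \left(-8 + 6 J\right) = -15 + 6 J$)
$K^{2}{\left(R{\left(-3,C \right)} \right)} = \left(-15 + 6 \left(- \frac{\left(-3\right)^{2}}{2}\right)\right)^{2} = \left(-15 + 6 \left(\left(- \frac{1}{2}\right) 9\right)\right)^{2} = \left(-15 + 6 \left(- \frac{9}{2}\right)\right)^{2} = \left(-15 - 27\right)^{2} = \left(-42\right)^{2} = 1764$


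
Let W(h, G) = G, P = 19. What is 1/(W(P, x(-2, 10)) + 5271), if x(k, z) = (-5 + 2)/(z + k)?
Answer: 8/42165 ≈ 0.00018973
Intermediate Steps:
x(k, z) = -3/(k + z)
1/(W(P, x(-2, 10)) + 5271) = 1/(-3/(-2 + 10) + 5271) = 1/(-3/8 + 5271) = 1/(42165/8) = 8/42165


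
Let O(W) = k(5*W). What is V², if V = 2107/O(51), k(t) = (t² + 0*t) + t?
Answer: 4439449/4261478400 ≈ 0.0010418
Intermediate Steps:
k(t) = t + t² (k(t) = (t² + 0) + t = t² + t = t + t²)
O(W) = 5*W*(1 + 5*W) (O(W) = (5*W)*(1 + 5*W) = 5*W*(1 + 5*W))
V = 2107/65280 (V = 2107/((5*51*(1 + 5*51))) = 2107/((5*51*(1 + 255))) = 2107/((5*51*256)) = 2107/65280 ≈ 0.032276)
V² = (2107/65280)² = 4439449/4261478400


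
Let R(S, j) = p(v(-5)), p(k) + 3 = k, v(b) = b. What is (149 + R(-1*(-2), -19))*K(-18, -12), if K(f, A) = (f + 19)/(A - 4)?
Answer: -141/16 ≈ -8.8125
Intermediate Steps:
p(k) = -3 + k
R(S, j) = -8 (R(S, j) = -3 - 5 = -8)
K(f, A) = (19 + f)/(-4 + A)
(149 + R(-1*(-2), -19))*K(-18, -12) = (149 - 8)*((19 - 18)/(-4 - 12)) = 141*(1/(-16)) = 141*(-1/16*1) = 141*(-1/16) = -141/16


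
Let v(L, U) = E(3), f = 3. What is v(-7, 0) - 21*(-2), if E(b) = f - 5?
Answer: 40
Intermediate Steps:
E(b) = -2 (E(b) = 3 - 5 = -2)
v(L, U) = -2
v(-7, 0) - 21*(-2) = -2 - 21*(-2) = -2 + 42 = 40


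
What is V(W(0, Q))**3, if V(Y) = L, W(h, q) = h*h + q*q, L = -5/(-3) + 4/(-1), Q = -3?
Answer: -343/27 ≈ -12.704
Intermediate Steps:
L = -7/3 (L = -5*(-1/3) + 4*(-1) = 5/3 - 4 = -7/3 ≈ -2.3333)
W(h, q) = h**2 + q**2
V(Y) = -7/3
V(W(0, Q))**3 = (-7/3)**3 = -343/27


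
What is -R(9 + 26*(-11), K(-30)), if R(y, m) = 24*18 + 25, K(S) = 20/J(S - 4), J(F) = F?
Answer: -457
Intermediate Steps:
K(S) = 20/(-4 + S) (K(S) = 20/(S - 4) = 20/(-4 + S))
R(y, m) = 457 (R(y, m) = 432 + 25 = 457)
-R(9 + 26*(-11), K(-30)) = -1*457 = -457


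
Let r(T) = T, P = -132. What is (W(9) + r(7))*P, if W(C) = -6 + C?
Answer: -1320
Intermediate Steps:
(W(9) + r(7))*P = ((-6 + 9) + 7)*(-132) = (3 + 7)*(-132) = 10*(-132) = -1320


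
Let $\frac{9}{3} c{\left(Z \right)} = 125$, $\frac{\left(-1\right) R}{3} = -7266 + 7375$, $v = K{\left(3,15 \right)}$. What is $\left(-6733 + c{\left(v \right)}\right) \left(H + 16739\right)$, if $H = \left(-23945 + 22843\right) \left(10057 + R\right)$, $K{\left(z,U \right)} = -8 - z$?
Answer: $\frac{214906643354}{3} \approx 7.1636 \cdot 10^{10}$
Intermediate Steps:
$v = -11$ ($v = -8 - 3 = -11$)
$R = -327$ ($R = - 3 \left(-7266 + 7375\right) = \left(-3\right) 109 = -327$)
$c{\left(Z \right)} = \frac{125}{3}$ ($c{\left(Z \right)} = \frac{1}{3} \cdot 125 = \frac{125}{3}$)
$H = -10722460$ ($H = \left(-23945 + 22843\right) \left(10057 - 327\right) = \left(-1102\right) 9730 = -10722460$)
$\left(-6733 + c{\left(v \right)}\right) \left(H + 16739\right) = \left(-6733 + \frac{125}{3}\right) \left(-10722460 + 16739\right) = \left(- \frac{20074}{3}\right) \left(-10705721\right) = \frac{214906643354}{3}$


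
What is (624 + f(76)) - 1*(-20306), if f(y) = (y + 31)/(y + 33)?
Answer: 2281477/109 ≈ 20931.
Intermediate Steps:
f(y) = (31 + y)/(33 + y)
(624 + f(76)) - 1*(-20306) = (624 + (31 + 76)/(33 + 76)) - 1*(-20306) = (624 + 107/109) + 20306 = 68123/109 + 20306 = 2281477/109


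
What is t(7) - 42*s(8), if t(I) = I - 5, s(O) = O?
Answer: -334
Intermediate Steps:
t(I) = -5 + I
t(7) - 42*s(8) = (-5 + 7) - 42*8 = 2 - 336 = -334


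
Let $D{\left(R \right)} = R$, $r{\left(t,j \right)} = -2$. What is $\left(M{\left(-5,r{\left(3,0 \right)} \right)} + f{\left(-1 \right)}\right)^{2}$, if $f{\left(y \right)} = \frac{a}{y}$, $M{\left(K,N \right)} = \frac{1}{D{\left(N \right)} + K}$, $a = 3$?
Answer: $\frac{484}{49} \approx 9.8775$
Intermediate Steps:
$M{\left(K,N \right)} = \frac{1}{K + N}$ ($M{\left(K,N \right)} = \frac{1}{N + K} = \frac{1}{K + N}$)
$f{\left(y \right)} = \frac{3}{y}$
$\left(M{\left(-5,r{\left(3,0 \right)} \right)} + f{\left(-1 \right)}\right)^{2} = \left(\frac{1}{-5 - 2} + \frac{3}{-1}\right)^{2} = \left(\frac{1}{-7} + 3 \left(-1\right)\right)^{2} = \left(- \frac{1}{7} - 3\right)^{2} = \left(- \frac{22}{7}\right)^{2} = \frac{484}{49}$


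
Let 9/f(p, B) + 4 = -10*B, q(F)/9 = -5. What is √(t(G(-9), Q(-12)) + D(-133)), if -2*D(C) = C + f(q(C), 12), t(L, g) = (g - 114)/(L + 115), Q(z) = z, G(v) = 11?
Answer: √1007686/124 ≈ 8.0954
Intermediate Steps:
q(F) = -45 (q(F) = 9*(-5) = -45)
f(p, B) = 9/(-4 - 10*B)
t(L, g) = (-114 + g)/(115 + L)
D(C) = 9/248 - C/2 (D(C) = -(C - 9/(4 + 10*12))/2 = -(C - 9/(4 + 120))/2 = -(C - 9/124)/2 = -(-9/124 + C)/2 = 9/248 - C/2)
√(t(G(-9), Q(-12)) + D(-133)) = √((-114 - 12)/(115 + 11) + (9/248 - ½*(-133))) = √(-126/126 + (9/248 + 133/2)) = √((1/126)*(-126) + 16501/248) = √(-1 + 16501/248) = √(16253/248) = √1007686/124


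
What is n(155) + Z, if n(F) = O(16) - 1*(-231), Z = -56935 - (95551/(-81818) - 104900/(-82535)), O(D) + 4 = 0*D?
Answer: -76588247303291/1350569726 ≈ -56708.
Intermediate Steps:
O(D) = -4 (O(D) = -4 + 0*D = -4 + 0 = -4)
Z = -76894826631093/1350569726 (Z = -56935 - (95551*(-1/81818) - 104900*(-1/82535)) = -56935 - (-95551/81818 + 20980/16507) = -56935 - 1*139281283/1350569726 = -56935 - 139281283/1350569726 = -76894826631093/1350569726 ≈ -56935.)
n(F) = 227 (n(F) = -4 - 1*(-231) = -4 + 231 = 227)
n(155) + Z = 227 - 76894826631093/1350569726 = -76588247303291/1350569726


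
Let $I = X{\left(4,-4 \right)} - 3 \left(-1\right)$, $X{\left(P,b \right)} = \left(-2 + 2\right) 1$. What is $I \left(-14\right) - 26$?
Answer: $-68$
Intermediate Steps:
$X{\left(P,b \right)} = 0$ ($X{\left(P,b \right)} = 0 \cdot 1 = 0$)
$I = 3$ ($I = 0 - 3 \left(-1\right) = 0 - -3 = 0 + 3 = 3$)
$I \left(-14\right) - 26 = 3 \left(-14\right) - 26 = -42 - 26 = -68$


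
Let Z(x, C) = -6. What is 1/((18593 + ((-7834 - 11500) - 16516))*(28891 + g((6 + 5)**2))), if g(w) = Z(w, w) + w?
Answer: -1/500556542 ≈ -1.9978e-9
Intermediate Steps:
g(w) = -6 + w
1/((18593 + ((-7834 - 11500) - 16516))*(28891 + g((6 + 5)**2))) = 1/((18593 + ((-7834 - 11500) - 16516))*(28891 + (-6 + (6 + 5)**2))) = 1/((18593 + (-19334 - 16516))*(28891 + (-6 + 11**2))) = 1/((18593 - 35850)*(28891 + (-6 + 121))) = 1/(-17257*(28891 + 115)) = 1/(-17257*29006) = 1/(-500556542) = -1/500556542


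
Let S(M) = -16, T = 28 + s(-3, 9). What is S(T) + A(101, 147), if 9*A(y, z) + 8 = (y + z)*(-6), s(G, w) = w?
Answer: -1640/9 ≈ -182.22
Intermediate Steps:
T = 37 (T = 28 + 9 = 37)
A(y, z) = -8/9 - 2*y/3 - 2*z/3 (A(y, z) = -8/9 + ((y + z)*(-6))/9 = -8/9 + (-6*y - 6*z)/9 = -8/9 + (-2*y/3 - 2*z/3) = -8/9 - 2*y/3 - 2*z/3)
S(T) + A(101, 147) = -16 + (-8/9 - ⅔*101 - ⅔*147) = -16 + (-8/9 - 202/3 - 98) = -16 - 1496/9 = -1640/9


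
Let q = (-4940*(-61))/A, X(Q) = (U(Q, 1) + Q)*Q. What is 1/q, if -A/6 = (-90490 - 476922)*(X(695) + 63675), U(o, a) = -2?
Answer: 92824631316/15067 ≈ 6.1608e+6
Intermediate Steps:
X(Q) = Q*(-2 + Q) (X(Q) = (-2 + Q)*Q = Q*(-2 + Q))
A = 1856492626320 (A = -6*(-90490 - 476922)*(695*(-2 + 695) + 63675) = -(-3404472)*(695*693 + 63675) = -(-3404472)*(481635 + 63675) = -(-3404472)*545310 = -6*(-309415437720) = 1856492626320)
q = 15067/92824631316 (q = -4940*(-61)/1856492626320 = 301340*(1/1856492626320) = 15067/92824631316 ≈ 1.6232e-7)
1/q = 1/(15067/92824631316) = 92824631316/15067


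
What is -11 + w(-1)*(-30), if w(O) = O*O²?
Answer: 19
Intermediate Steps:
w(O) = O³
-11 + w(-1)*(-30) = -11 + (-1)³*(-30) = -11 - 1*(-30) = -11 + 30 = 19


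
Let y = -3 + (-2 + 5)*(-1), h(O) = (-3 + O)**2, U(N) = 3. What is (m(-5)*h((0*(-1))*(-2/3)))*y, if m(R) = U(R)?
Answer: -162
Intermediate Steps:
m(R) = 3
y = -6 (y = -3 + 3*(-1) = -3 - 3 = -6)
(m(-5)*h((0*(-1))*(-2/3)))*y = (3*(-3 + (0*(-1))*(-2/3))**2)*(-6) = (3*(-3 + 0*(-2*1/3))**2)*(-6) = (3*(-3 + 0*(-2/3))**2)*(-6) = (3*(-3 + 0)**2)*(-6) = (3*(-3)**2)*(-6) = (3*9)*(-6) = 27*(-6) = -162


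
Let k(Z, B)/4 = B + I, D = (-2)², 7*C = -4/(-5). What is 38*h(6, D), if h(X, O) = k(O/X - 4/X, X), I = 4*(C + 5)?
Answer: 140752/35 ≈ 4021.5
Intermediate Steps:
C = 4/35 (C = (-4/(-5))/7 = (-4*(-⅕))/7 = (⅐)*(⅘) = 4/35 ≈ 0.11429)
D = 4
I = 716/35 (I = 4*(4/35 + 5) = 4*(179/35) = 716/35 ≈ 20.457)
k(Z, B) = 2864/35 + 4*B (k(Z, B) = 4*(B + 716/35) = 4*(716/35 + B) = 2864/35 + 4*B)
h(X, O) = 2864/35 + 4*X
38*h(6, D) = 38*(2864/35 + 4*6) = 38*(2864/35 + 24) = 38*(3704/35) = 140752/35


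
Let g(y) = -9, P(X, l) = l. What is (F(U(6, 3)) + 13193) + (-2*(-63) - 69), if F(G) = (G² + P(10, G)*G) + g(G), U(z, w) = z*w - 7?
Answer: 13483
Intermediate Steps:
U(z, w) = -7 + w*z (U(z, w) = w*z - 7 = -7 + w*z)
F(G) = -9 + 2*G² (F(G) = (G² + G*G) - 9 = (G² + G²) - 9 = 2*G² - 9 = -9 + 2*G²)
(F(U(6, 3)) + 13193) + (-2*(-63) - 69) = ((-9 + 2*(-7 + 3*6)²) + 13193) + (-2*(-63) - 69) = ((-9 + 2*(-7 + 18)²) + 13193) + (126 - 69) = ((-9 + 2*11²) + 13193) + 57 = ((-9 + 2*121) + 13193) + 57 = ((-9 + 242) + 13193) + 57 = (233 + 13193) + 57 = 13426 + 57 = 13483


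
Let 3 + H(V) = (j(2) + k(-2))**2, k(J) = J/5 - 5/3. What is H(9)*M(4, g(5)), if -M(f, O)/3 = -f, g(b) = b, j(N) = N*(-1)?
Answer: 12184/75 ≈ 162.45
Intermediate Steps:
j(N) = -N
k(J) = -5/3 + J/5 (k(J) = J*(1/5) - 5*1/3 = J/5 - 5/3 = -5/3 + J/5)
H(V) = 3046/225 (H(V) = -3 + (-1*2 + (-5/3 + (1/5)*(-2)))**2 = -3 + (-2 + (-5/3 - 2/5))**2 = -3 + (-2 - 31/15)**2 = -3 + (-61/15)**2 = -3 + 3721/225 = 3046/225)
M(f, O) = 3*f (M(f, O) = -(-3)*f = 3*f)
H(9)*M(4, g(5)) = 3046*(3*4)/225 = (3046/225)*12 = 12184/75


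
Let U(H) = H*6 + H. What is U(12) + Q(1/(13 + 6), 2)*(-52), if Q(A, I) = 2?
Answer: -20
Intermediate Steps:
U(H) = 7*H (U(H) = 6*H + H = 7*H)
U(12) + Q(1/(13 + 6), 2)*(-52) = 7*12 + 2*(-52) = 84 - 104 = -20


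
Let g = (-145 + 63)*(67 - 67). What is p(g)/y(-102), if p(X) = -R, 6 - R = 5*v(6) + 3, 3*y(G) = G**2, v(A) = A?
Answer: 9/1156 ≈ 0.0077855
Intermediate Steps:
y(G) = G**2/3
g = 0 (g = -82*0 = 0)
R = -27 (R = 6 - (5*6 + 3) = 6 - (30 + 3) = 6 - 1*33 = 6 - 33 = -27)
p(X) = 27 (p(X) = -1*(-27) = 27)
p(g)/y(-102) = 27/(((1/3)*(-102)**2)) = 27/(((1/3)*10404)) = 27/3468 = 27*(1/3468) = 9/1156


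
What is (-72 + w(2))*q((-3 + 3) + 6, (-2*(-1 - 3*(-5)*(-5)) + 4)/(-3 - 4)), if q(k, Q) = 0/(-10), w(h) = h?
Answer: 0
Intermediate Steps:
q(k, Q) = 0 (q(k, Q) = 0*(-1/10) = 0)
(-72 + w(2))*q((-3 + 3) + 6, (-2*(-1 - 3*(-5)*(-5)) + 4)/(-3 - 4)) = (-72 + 2)*0 = -70*0 = 0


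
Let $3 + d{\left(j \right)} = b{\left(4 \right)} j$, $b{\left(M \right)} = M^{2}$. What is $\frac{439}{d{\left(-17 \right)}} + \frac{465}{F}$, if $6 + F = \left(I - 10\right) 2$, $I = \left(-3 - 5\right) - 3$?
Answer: $- \frac{49649}{4400} \approx -11.284$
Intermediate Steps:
$d{\left(j \right)} = -3 + 16 j$ ($d{\left(j \right)} = -3 + 4^{2} j = -3 + 16 j$)
$I = -11$ ($I = -8 - 3 = -11$)
$F = -48$ ($F = -6 + \left(-11 - 10\right) 2 = -6 - 42 = -48$)
$\frac{439}{d{\left(-17 \right)}} + \frac{465}{F} = \frac{439}{-3 + 16 \left(-17\right)} + \frac{465}{-48} = \frac{439}{-3 - 272} + 465 \left(- \frac{1}{48}\right) = \frac{439}{-275} - \frac{155}{16} = 439 \left(- \frac{1}{275}\right) - \frac{155}{16} = - \frac{439}{275} - \frac{155}{16} = - \frac{49649}{4400}$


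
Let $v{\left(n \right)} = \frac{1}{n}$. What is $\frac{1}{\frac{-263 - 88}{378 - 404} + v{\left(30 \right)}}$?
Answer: $\frac{15}{203} \approx 0.073892$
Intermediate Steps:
$\frac{1}{\frac{-263 - 88}{378 - 404} + v{\left(30 \right)}} = \frac{1}{\frac{-263 - 88}{378 - 404} + \frac{1}{30}} = \frac{1}{- \frac{351}{-26} + \frac{1}{30}} = \frac{1}{\left(-351\right) \left(- \frac{1}{26}\right) + \frac{1}{30}} = \frac{1}{\frac{27}{2} + \frac{1}{30}} = \frac{1}{\frac{203}{15}} = \frac{15}{203}$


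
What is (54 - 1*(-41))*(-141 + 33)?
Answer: -10260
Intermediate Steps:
(54 - 1*(-41))*(-141 + 33) = (54 + 41)*(-108) = 95*(-108) = -10260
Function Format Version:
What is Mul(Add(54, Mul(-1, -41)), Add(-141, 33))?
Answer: -10260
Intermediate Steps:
Mul(Add(54, Mul(-1, -41)), Add(-141, 33)) = Mul(Add(54, 41), -108) = Mul(95, -108) = -10260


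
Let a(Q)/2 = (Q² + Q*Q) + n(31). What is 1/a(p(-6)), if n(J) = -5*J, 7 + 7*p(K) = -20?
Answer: -49/12274 ≈ -0.0039922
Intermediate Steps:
p(K) = -27/7 (p(K) = -1 + (⅐)*(-20) = -1 - 20/7 = -27/7)
a(Q) = -310 + 4*Q² (a(Q) = 2*((Q² + Q*Q) - 5*31) = 2*((Q² + Q²) - 155) = 2*(2*Q² - 155) = 2*(-155 + 2*Q²) = -310 + 4*Q²)
1/a(p(-6)) = 1/(-310 + 4*(-27/7)²) = 1/(-310 + 4*(729/49)) = 1/(-310 + 2916/49) = 1/(-12274/49) = -49/12274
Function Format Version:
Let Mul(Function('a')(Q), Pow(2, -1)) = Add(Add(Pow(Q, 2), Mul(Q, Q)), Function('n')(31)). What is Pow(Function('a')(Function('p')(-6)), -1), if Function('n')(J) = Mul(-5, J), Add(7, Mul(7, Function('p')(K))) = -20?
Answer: Rational(-49, 12274) ≈ -0.0039922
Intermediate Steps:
Function('p')(K) = Rational(-27, 7) (Function('p')(K) = Add(-1, Mul(Rational(1, 7), -20)) = Add(-1, Rational(-20, 7)) = Rational(-27, 7))
Function('a')(Q) = Add(-310, Mul(4, Pow(Q, 2))) (Function('a')(Q) = Mul(2, Add(Add(Pow(Q, 2), Mul(Q, Q)), Mul(-5, 31))) = Mul(2, Add(Add(Pow(Q, 2), Pow(Q, 2)), -155)) = Mul(2, Add(Mul(2, Pow(Q, 2)), -155)) = Mul(2, Add(-155, Mul(2, Pow(Q, 2)))) = Add(-310, Mul(4, Pow(Q, 2))))
Pow(Function('a')(Function('p')(-6)), -1) = Pow(Add(-310, Mul(4, Pow(Rational(-27, 7), 2))), -1) = Pow(Add(-310, Mul(4, Rational(729, 49))), -1) = Pow(Add(-310, Rational(2916, 49)), -1) = Pow(Rational(-12274, 49), -1) = Rational(-49, 12274)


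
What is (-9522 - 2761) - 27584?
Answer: -39867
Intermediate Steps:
(-9522 - 2761) - 27584 = -12283 - 27584 = -39867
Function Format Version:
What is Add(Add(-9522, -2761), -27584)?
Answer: -39867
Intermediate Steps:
Add(Add(-9522, -2761), -27584) = Add(-12283, -27584) = -39867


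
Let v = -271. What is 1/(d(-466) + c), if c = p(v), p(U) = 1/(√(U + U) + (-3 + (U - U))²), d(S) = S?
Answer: (-√542 + 9*I)/(-4193*I + 466*√542) ≈ -0.002146 + 1.7209e-7*I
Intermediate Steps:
p(U) = 1/(9 + √2*√U) (p(U) = 1/(√(2*U) + (-3 + 0)²) = 1/(√2*√U + (-3)²) = 1/(√2*√U + 9) = 1/(9 + √2*√U))
c = 1/(9 + I*√542) (c = 1/(9 + √2*√(-271)) = 1/(9 + √2*(I*√271)) = 1/(9 + I*√542) ≈ 0.014446 - 0.037369*I)
1/(d(-466) + c) = 1/(-466 + (9/623 - I*√542/623)) = 1/(-290309/623 - I*√542/623)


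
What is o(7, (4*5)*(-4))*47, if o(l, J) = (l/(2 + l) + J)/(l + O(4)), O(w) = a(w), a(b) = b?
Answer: -33511/99 ≈ -338.50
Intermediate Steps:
O(w) = w
o(l, J) = (J + l/(2 + l))/(4 + l) (o(l, J) = (l/(2 + l) + J)/(l + 4) = (l/(2 + l) + J)/(4 + l) = (J + l/(2 + l))/(4 + l))
o(7, (4*5)*(-4))*47 = ((7 + 2*((4*5)*(-4)) + ((4*5)*(-4))*7)/(8 + 7² + 6*7))*47 = ((7 + 2*(20*(-4)) + (20*(-4))*7)/(8 + 49 + 42))*47 = ((7 + 2*(-80) - 80*7)/99)*47 = ((7 - 160 - 560)/99)*47 = ((1/99)*(-713))*47 = -713/99*47 = -33511/99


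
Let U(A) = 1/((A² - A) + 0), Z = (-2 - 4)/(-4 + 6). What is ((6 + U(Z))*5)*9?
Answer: 1095/4 ≈ 273.75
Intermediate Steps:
Z = -3 (Z = -6/2 = -6*½ = -3)
U(A) = 1/(A² - A)
((6 + U(Z))*5)*9 = ((6 + 1/((-3)*(-1 - 3)))*5)*9 = ((6 - ⅓/(-4))*5)*9 = ((6 - ⅓*(-¼))*5)*9 = ((6 + 1/12)*5)*9 = ((73/12)*5)*9 = (365/12)*9 = 1095/4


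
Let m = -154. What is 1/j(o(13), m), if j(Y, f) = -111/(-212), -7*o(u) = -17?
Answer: 212/111 ≈ 1.9099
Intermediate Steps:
o(u) = 17/7 (o(u) = -⅐*(-17) = 17/7)
j(Y, f) = 111/212 (j(Y, f) = -111*(-1/212) = 111/212)
1/j(o(13), m) = 1/(111/212) = 212/111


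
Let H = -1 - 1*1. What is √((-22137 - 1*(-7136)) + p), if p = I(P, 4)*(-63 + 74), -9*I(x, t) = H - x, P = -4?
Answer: 13*I*√799/3 ≈ 122.49*I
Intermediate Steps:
H = -2 (H = -1 - 1 = -2)
I(x, t) = 2/9 + x/9 (I(x, t) = -(-2 - x)/9 = 2/9 + x/9)
p = -22/9 (p = (2/9 + (⅑)*(-4))*(-63 + 74) = (2/9 - 4/9)*11 = -2/9*11 = -22/9 ≈ -2.4444)
√((-22137 - 1*(-7136)) + p) = √((-22137 - 1*(-7136)) - 22/9) = √((-22137 + 7136) - 22/9) = √(-15001 - 22/9) = √(-135031/9) = 13*I*√799/3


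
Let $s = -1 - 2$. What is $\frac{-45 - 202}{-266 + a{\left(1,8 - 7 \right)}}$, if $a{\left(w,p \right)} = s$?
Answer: $\frac{247}{269} \approx 0.91822$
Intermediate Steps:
$s = -3$ ($s = -1 - 2 = -3$)
$a{\left(w,p \right)} = -3$
$\frac{-45 - 202}{-266 + a{\left(1,8 - 7 \right)}} = \frac{-45 - 202}{-266 - 3} = - \frac{247}{-269} = \left(-247\right) \left(- \frac{1}{269}\right) = \frac{247}{269}$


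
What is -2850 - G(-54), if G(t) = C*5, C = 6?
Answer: -2880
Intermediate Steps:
G(t) = 30 (G(t) = 6*5 = 30)
-2850 - G(-54) = -2850 - 1*30 = -2850 - 30 = -2880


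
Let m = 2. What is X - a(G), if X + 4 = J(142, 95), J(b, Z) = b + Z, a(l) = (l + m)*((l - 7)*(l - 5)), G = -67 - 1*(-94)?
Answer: -12527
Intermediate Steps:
G = 27 (G = -67 + 94 = 27)
a(l) = (-7 + l)*(-5 + l)*(2 + l) (a(l) = (l + 2)*((l - 7)*(l - 5)) = (2 + l)*((-7 + l)*(-5 + l)) = (-7 + l)*(-5 + l)*(2 + l))
J(b, Z) = Z + b
X = 233 (X = -4 + (95 + 142) = -4 + 237 = 233)
X - a(G) = 233 - (70 + 27**3 - 10*27**2 + 11*27) = 233 - (70 + 19683 - 10*729 + 297) = 233 - (70 + 19683 - 7290 + 297) = 233 - 1*12760 = 233 - 12760 = -12527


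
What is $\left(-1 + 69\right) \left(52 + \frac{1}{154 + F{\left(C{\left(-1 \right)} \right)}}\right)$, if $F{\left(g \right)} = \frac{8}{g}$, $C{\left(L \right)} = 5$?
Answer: $\frac{1375674}{389} \approx 3536.4$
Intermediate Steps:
$\left(-1 + 69\right) \left(52 + \frac{1}{154 + F{\left(C{\left(-1 \right)} \right)}}\right) = \left(-1 + 69\right) \left(52 + \frac{1}{154 + \frac{8}{5}}\right) = 68 \left(52 + \frac{1}{154 + 8 \cdot \frac{1}{5}}\right) = 68 \left(52 + \frac{1}{154 + \frac{8}{5}}\right) = 68 \left(52 + \frac{1}{\frac{778}{5}}\right) = 68 \left(52 + \frac{5}{778}\right) = 68 \cdot \frac{40461}{778} = \frac{1375674}{389}$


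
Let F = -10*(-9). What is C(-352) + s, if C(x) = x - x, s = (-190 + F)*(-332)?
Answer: 33200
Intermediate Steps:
F = 90
s = 33200 (s = (-190 + 90)*(-332) = -100*(-332) = 33200)
C(x) = 0
C(-352) + s = 0 + 33200 = 33200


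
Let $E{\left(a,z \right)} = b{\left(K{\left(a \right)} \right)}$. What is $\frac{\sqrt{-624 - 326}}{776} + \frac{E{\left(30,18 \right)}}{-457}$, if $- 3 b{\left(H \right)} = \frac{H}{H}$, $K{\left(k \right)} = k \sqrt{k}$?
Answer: $\frac{1}{1371} + \frac{5 i \sqrt{38}}{776} \approx 0.00072939 + 0.039719 i$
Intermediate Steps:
$K{\left(k \right)} = k^{\frac{3}{2}}$
$b{\left(H \right)} = - \frac{1}{3}$ ($b{\left(H \right)} = - \frac{H \frac{1}{H}}{3} = \left(- \frac{1}{3}\right) 1 = - \frac{1}{3}$)
$E{\left(a,z \right)} = - \frac{1}{3}$
$\frac{\sqrt{-624 - 326}}{776} + \frac{E{\left(30,18 \right)}}{-457} = \frac{\sqrt{-624 - 326}}{776} - \frac{1}{3 \left(-457\right)} = \sqrt{-950} \cdot \frac{1}{776} - - \frac{1}{1371} = 5 i \sqrt{38} \cdot \frac{1}{776} + \frac{1}{1371} = \frac{5 i \sqrt{38}}{776} + \frac{1}{1371} = \frac{1}{1371} + \frac{5 i \sqrt{38}}{776}$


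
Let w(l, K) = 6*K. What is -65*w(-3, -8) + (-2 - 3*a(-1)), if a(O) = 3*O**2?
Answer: 3109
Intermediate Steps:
-65*w(-3, -8) + (-2 - 3*a(-1)) = -390*(-8) + (-2 - 9*(-1)**2) = -65*(-48) + (-2 - 9) = 3120 + (-2 - 3*3) = 3120 + (-2 - 9) = 3120 - 11 = 3109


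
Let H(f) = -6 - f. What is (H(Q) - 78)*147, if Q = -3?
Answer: -11907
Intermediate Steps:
(H(Q) - 78)*147 = ((-6 - 1*(-3)) - 78)*147 = ((-6 + 3) - 78)*147 = (-3 - 78)*147 = -81*147 = -11907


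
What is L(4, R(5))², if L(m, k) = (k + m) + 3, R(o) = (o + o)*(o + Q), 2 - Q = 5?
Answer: 729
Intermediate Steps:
Q = -3 (Q = 2 - 1*5 = 2 - 5 = -3)
R(o) = 2*o*(-3 + o) (R(o) = (o + o)*(o - 3) = (2*o)*(-3 + o) = 2*o*(-3 + o))
L(m, k) = 3 + k + m
L(4, R(5))² = (3 + 2*5*(-3 + 5) + 4)² = (3 + 2*5*2 + 4)² = (3 + 20 + 4)² = 27² = 729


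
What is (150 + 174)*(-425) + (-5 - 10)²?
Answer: -137475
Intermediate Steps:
(150 + 174)*(-425) + (-5 - 10)² = 324*(-425) + (-15)² = -137700 + 225 = -137475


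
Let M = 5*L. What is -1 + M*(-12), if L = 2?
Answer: -121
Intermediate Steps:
M = 10 (M = 5*2 = 10)
-1 + M*(-12) = -1 + 10*(-12) = -1 - 120 = -121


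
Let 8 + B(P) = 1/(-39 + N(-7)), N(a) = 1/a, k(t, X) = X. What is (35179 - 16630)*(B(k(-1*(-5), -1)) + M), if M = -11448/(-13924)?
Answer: -127441479519/953794 ≈ -1.3362e+5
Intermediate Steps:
M = 2862/3481 (M = -11448*(-1/13924) = 2862/3481 ≈ 0.82218)
B(P) = -2199/274 (B(P) = -8 + 1/(-39 + 1/(-7)) = -8 + 1/(-39 - ⅐) = -8 + 1/(-274/7) = -8 - 7/274 = -2199/274)
(35179 - 16630)*(B(k(-1*(-5), -1)) + M) = (35179 - 16630)*(-2199/274 + 2862/3481) = 18549*(-6870531/953794) = -127441479519/953794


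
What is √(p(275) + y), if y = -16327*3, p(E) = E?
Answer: 7*I*√994 ≈ 220.69*I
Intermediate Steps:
y = -48981
√(p(275) + y) = √(275 - 48981) = √(-48706) = 7*I*√994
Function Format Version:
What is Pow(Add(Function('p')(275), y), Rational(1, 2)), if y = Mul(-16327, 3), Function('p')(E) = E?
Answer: Mul(7, I, Pow(994, Rational(1, 2))) ≈ Mul(220.69, I)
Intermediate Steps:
y = -48981
Pow(Add(Function('p')(275), y), Rational(1, 2)) = Pow(Add(275, -48981), Rational(1, 2)) = Pow(-48706, Rational(1, 2)) = Mul(7, I, Pow(994, Rational(1, 2)))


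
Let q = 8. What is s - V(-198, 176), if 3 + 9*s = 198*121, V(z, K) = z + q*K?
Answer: 4355/3 ≈ 1451.7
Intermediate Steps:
V(z, K) = z + 8*K
s = 7985/3 (s = -⅓ + (198*121)/9 = -⅓ + (⅑)*23958 = -⅓ + 2662 = 7985/3 ≈ 2661.7)
s - V(-198, 176) = 7985/3 - (-198 + 8*176) = 7985/3 - (-198 + 1408) = 7985/3 - 1*1210 = 7985/3 - 1210 = 4355/3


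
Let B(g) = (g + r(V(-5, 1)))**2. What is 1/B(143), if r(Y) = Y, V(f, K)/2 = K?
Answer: 1/21025 ≈ 4.7562e-5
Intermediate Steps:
V(f, K) = 2*K
B(g) = (2 + g)**2 (B(g) = (g + 2*1)**2 = (g + 2)**2 = (2 + g)**2)
1/B(143) = 1/((2 + 143)**2) = 1/(145**2) = 1/21025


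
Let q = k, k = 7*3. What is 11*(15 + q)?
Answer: 396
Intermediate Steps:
k = 21
q = 21
11*(15 + q) = 11*(15 + 21) = 11*36 = 396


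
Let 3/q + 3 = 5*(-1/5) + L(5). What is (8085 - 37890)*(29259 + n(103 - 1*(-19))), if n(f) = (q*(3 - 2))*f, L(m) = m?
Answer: -882973125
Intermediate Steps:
q = 3 (q = 3/(-3 + (5*(-1/5) + 5)) = 3/(-3 + (-1 + 5)) = 3/(-3 + 4) = 3/1 = 3*1 = 3)
n(f) = 3*f (n(f) = (3*(3 - 2))*f = (3*1)*f = 3*f)
(8085 - 37890)*(29259 + n(103 - 1*(-19))) = (8085 - 37890)*(29259 + 3*(103 - 1*(-19))) = -29805*(29259 + 3*(103 + 19)) = -29805*(29259 + 3*122) = -29805*(29259 + 366) = -29805*29625 = -882973125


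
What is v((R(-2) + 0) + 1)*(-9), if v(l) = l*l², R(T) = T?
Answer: 9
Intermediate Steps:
v(l) = l³
v((R(-2) + 0) + 1)*(-9) = ((-2 + 0) + 1)³*(-9) = (-2 + 1)³*(-9) = (-1)³*(-9) = -1*(-9) = 9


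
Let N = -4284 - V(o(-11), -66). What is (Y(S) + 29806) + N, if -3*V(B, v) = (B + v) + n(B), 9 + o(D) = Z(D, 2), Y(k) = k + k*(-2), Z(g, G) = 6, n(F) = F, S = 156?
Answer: 25342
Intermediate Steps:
Y(k) = -k (Y(k) = k - 2*k = -k)
o(D) = -3 (o(D) = -9 + 6 = -3)
V(B, v) = -2*B/3 - v/3 (V(B, v) = -((B + v) + B)/3 = -(v + 2*B)/3 = -2*B/3 - v/3)
N = -4308 (N = -4284 - (-2/3*(-3) - 1/3*(-66)) = -4284 - (2 + 22) = -4284 - 1*24 = -4284 - 24 = -4308)
(Y(S) + 29806) + N = (-1*156 + 29806) - 4308 = (-156 + 29806) - 4308 = 29650 - 4308 = 25342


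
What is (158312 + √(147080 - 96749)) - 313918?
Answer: -155606 + √50331 ≈ -1.5538e+5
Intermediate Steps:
(158312 + √(147080 - 96749)) - 313918 = (158312 + √50331) - 313918 = -155606 + √50331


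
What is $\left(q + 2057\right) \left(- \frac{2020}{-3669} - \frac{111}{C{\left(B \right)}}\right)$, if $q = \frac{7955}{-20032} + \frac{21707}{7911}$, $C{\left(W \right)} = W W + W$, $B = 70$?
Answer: $\frac{3143460545473711903}{2889746833599360} \approx 1087.8$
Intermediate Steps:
$C{\left(W \right)} = W + W^{2}$ ($C{\left(W \right)} = W^{2} + W = W + W^{2}$)
$q = \frac{371902619}{158473152}$ ($q = 7955 \left(- \frac{1}{20032}\right) + 21707 \cdot \frac{1}{7911} = - \frac{7955}{20032} + \frac{21707}{7911} = \frac{371902619}{158473152} \approx 2.3468$)
$\left(q + 2057\right) \left(- \frac{2020}{-3669} - \frac{111}{C{\left(B \right)}}\right) = \left(\frac{371902619}{158473152} + 2057\right) \left(- \frac{2020}{-3669} - \frac{111}{70 \left(1 + 70\right)}\right) = \frac{326351176283 \left(\left(-2020\right) \left(- \frac{1}{3669}\right) - \frac{111}{70 \cdot 71}\right)}{158473152} = \frac{326351176283 \left(\frac{2020}{3669} - \frac{111}{4970}\right)}{158473152} = \frac{326351176283}{158473152} \cdot \frac{9632141}{18234930} = \frac{3143460545473711903}{2889746833599360}$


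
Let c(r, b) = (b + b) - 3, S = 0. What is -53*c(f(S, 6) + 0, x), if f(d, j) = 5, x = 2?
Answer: -53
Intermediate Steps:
c(r, b) = -3 + 2*b (c(r, b) = 2*b - 3 = -3 + 2*b)
-53*c(f(S, 6) + 0, x) = -53*(-3 + 2*2) = -53*(-3 + 4) = -53*1 = -53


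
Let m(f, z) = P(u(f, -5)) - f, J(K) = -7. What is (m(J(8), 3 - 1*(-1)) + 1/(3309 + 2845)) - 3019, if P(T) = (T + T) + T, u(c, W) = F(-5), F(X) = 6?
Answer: -18425075/6154 ≈ -2994.0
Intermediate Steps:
u(c, W) = 6
P(T) = 3*T (P(T) = 2*T + T = 3*T)
m(f, z) = 18 - f (m(f, z) = 3*6 - f = 18 - f)
(m(J(8), 3 - 1*(-1)) + 1/(3309 + 2845)) - 3019 = ((18 - 1*(-7)) + 1/(3309 + 2845)) - 3019 = ((18 + 7) + 1/6154) - 3019 = (25 + 1/6154) - 3019 = 153851/6154 - 3019 = -18425075/6154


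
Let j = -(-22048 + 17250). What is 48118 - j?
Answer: 43320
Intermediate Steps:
j = 4798 (j = -1*(-4798) = 4798)
48118 - j = 48118 - 1*4798 = 48118 - 4798 = 43320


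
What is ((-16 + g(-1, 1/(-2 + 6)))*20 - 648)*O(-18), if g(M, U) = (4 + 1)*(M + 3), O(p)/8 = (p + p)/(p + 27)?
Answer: 24576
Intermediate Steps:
O(p) = 16*p/(27 + p) (O(p) = 8*((p + p)/(p + 27)) = 8*((2*p)/(27 + p)) = 8*(2*p/(27 + p)) = 16*p/(27 + p))
g(M, U) = 15 + 5*M (g(M, U) = 5*(3 + M) = 15 + 5*M)
((-16 + g(-1, 1/(-2 + 6)))*20 - 648)*O(-18) = ((-16 + (15 + 5*(-1)))*20 - 648)*(16*(-18)/(27 - 18)) = ((-16 + (15 - 5))*20 - 648)*(16*(-18)/9) = ((-16 + 10)*20 - 648)*(16*(-18)*(⅑)) = (-6*20 - 648)*(-32) = (-120 - 648)*(-32) = -768*(-32) = 24576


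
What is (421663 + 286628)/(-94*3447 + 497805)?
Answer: 236097/57929 ≈ 4.0756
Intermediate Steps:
(421663 + 286628)/(-94*3447 + 497805) = 708291/(-324018 + 497805) = 708291/173787 = 708291*(1/173787) = 236097/57929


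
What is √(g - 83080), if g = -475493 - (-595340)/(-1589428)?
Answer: 2*I*√22048648568158343/397357 ≈ 747.38*I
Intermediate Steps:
g = -188940620836/397357 (g = -475493 - (-595340)*(-1)/1589428 = -475493 - 1*148835/397357 = -475493 - 148835/397357 = -188940620836/397357 ≈ -4.7549e+5)
√(g - 83080) = √(-188940620836/397357 - 83080) = √(-221953040396/397357) = 2*I*√22048648568158343/397357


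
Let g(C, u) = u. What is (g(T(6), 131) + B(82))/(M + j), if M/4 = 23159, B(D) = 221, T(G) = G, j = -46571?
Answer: 352/46065 ≈ 0.0076414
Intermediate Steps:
M = 92636 (M = 4*23159 = 92636)
(g(T(6), 131) + B(82))/(M + j) = (131 + 221)/(92636 - 46571) = 352/46065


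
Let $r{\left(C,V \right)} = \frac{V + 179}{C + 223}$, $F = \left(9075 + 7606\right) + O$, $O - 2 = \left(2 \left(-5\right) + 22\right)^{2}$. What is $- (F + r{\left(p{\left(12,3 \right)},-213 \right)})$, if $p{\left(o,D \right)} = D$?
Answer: $- \frac{1901434}{113} \approx -16827.0$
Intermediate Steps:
$O = 146$ ($O = 2 + \left(2 \left(-5\right) + 22\right)^{2} = 2 + \left(-10 + 22\right)^{2} = 2 + 12^{2} = 2 + 144 = 146$)
$F = 16827$ ($F = \left(9075 + 7606\right) + 146 = 16681 + 146 = 16827$)
$r{\left(C,V \right)} = \frac{179 + V}{223 + C}$
$- (F + r{\left(p{\left(12,3 \right)},-213 \right)}) = - (16827 + \frac{179 - 213}{223 + 3}) = - (16827 + \frac{1}{226} \left(-34\right)) = - (16827 - \frac{17}{113}) = \left(-1\right) \frac{1901434}{113} = - \frac{1901434}{113}$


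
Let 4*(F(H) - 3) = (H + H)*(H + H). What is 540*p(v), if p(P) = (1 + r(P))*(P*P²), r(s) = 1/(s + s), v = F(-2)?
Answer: 198450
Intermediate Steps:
F(H) = 3 + H² (F(H) = 3 + ((H + H)*(H + H))/4 = 3 + ((2*H)*(2*H))/4 = 3 + (4*H²)/4 = 3 + H²)
v = 7 (v = 3 + (-2)² = 3 + 4 = 7)
r(s) = 1/(2*s)
p(P) = P³*(1 + 1/(2*P)) (p(P) = (1 + 1/(2*P))*(P*P²) = (1 + 1/(2*P))*P³ = P³*(1 + 1/(2*P)))
540*p(v) = 540*(7²*(½ + 7)) = 540*(49*(15/2)) = 540*(735/2) = 198450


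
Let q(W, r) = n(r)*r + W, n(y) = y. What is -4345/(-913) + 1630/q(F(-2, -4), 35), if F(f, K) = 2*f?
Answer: 617585/101343 ≈ 6.0940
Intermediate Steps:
q(W, r) = W + r² (q(W, r) = r*r + W = r² + W = W + r²)
-4345/(-913) + 1630/q(F(-2, -4), 35) = -4345/(-913) + 1630/(2*(-2) + 35²) = -4345*(-1/913) + 1630/(-4 + 1225) = 395/83 + 1630/1221 = 617585/101343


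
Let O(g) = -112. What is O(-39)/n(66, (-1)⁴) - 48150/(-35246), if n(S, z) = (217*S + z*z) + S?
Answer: 344441399/253577347 ≈ 1.3583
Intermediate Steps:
n(S, z) = z² + 218*S (n(S, z) = (217*S + z²) + S = (z² + 217*S) + S = z² + 218*S)
O(-39)/n(66, (-1)⁴) - 48150/(-35246) = -112/(((-1)⁴)² + 218*66) - 48150/(-35246) = -112/(1² + 14388) - 48150*(-1/35246) = -112/(1 + 14388) + 24075/17623 = -112/14389 + 24075/17623 = 344441399/253577347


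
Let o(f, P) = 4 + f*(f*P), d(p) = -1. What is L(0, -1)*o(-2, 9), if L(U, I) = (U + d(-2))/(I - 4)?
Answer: 8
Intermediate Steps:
L(U, I) = (-1 + U)/(-4 + I) (L(U, I) = (U - 1)/(I - 4) = (-1 + U)/(-4 + I))
o(f, P) = 4 + P*f**2 (o(f, P) = 4 + f*(P*f) = 4 + P*f**2)
L(0, -1)*o(-2, 9) = ((-1 + 0)/(-4 - 1))*(4 + 9*(-2)**2) = (-1/(-5))*(4 + 9*4) = (-1/5*(-1))*(4 + 36) = (1/5)*40 = 8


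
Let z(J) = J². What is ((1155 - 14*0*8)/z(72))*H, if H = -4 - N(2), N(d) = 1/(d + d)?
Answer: -6545/6912 ≈ -0.94690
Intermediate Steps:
N(d) = 1/(2*d)
H = -17/4 (H = -4 - 1/(2*2) = -4 - 1*¼ = -4 - ¼ = -17/4 ≈ -4.2500)
((1155 - 14*0*8)/z(72))*H = ((1155 - 14*0*8)/(72²))*(-17/4) = ((1155 + 0*8)/5184)*(-17/4) = ((1155 + 0)*(1/5184))*(-17/4) = (1155*(1/5184))*(-17/4) = (385/1728)*(-17/4) = -6545/6912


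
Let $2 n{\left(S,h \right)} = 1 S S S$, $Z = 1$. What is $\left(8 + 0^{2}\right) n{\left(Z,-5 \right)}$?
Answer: $4$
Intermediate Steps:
$n{\left(S,h \right)} = \frac{S^{3}}{2}$ ($n{\left(S,h \right)} = \frac{1 S S S}{2} = \frac{S S S}{2} = \frac{S^{2} S}{2} = \frac{S^{3}}{2}$)
$\left(8 + 0^{2}\right) n{\left(Z,-5 \right)} = \left(8 + 0^{2}\right) \frac{1^{3}}{2} = \left(8 + 0\right) \frac{1}{2} \cdot 1 = 8 \cdot \frac{1}{2} = 4$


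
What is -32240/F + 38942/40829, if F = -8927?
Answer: 1663962194/364480483 ≈ 4.5653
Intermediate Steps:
-32240/F + 38942/40829 = -32240/(-8927) + 38942/40829 = -32240*(-1/8927) + 38942*(1/40829) = 32240/8927 + 38942/40829 = 1663962194/364480483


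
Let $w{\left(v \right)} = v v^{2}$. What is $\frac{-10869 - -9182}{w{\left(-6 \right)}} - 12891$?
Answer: $- \frac{2782769}{216} \approx -12883.0$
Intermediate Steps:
$w{\left(v \right)} = v^{3}$
$\frac{-10869 - -9182}{w{\left(-6 \right)}} - 12891 = \frac{-10869 - -9182}{\left(-6\right)^{3}} - 12891 = \frac{-10869 + 9182}{-216} - 12891 = \left(-1687\right) \left(- \frac{1}{216}\right) - 12891 = \frac{1687}{216} - 12891 = - \frac{2782769}{216}$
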